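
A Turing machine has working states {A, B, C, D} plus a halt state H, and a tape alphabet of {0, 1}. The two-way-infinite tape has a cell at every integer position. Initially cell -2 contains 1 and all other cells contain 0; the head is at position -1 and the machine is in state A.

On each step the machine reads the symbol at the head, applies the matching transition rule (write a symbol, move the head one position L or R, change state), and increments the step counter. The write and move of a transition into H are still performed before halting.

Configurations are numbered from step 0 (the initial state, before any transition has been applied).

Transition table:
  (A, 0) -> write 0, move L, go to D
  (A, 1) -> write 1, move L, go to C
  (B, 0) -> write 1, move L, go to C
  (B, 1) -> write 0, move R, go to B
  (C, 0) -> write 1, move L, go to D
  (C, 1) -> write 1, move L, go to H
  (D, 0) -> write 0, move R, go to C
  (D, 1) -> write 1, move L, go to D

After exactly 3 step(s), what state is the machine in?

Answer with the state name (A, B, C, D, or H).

Step 1: in state A at pos -1, read 0 -> (A,0)->write 0,move L,goto D. Now: state=D, head=-2, tape[-3..0]=0100 (head:  ^)
Step 2: in state D at pos -2, read 1 -> (D,1)->write 1,move L,goto D. Now: state=D, head=-3, tape[-4..0]=00100 (head:  ^)
Step 3: in state D at pos -3, read 0 -> (D,0)->write 0,move R,goto C. Now: state=C, head=-2, tape[-4..0]=00100 (head:   ^)

Answer: C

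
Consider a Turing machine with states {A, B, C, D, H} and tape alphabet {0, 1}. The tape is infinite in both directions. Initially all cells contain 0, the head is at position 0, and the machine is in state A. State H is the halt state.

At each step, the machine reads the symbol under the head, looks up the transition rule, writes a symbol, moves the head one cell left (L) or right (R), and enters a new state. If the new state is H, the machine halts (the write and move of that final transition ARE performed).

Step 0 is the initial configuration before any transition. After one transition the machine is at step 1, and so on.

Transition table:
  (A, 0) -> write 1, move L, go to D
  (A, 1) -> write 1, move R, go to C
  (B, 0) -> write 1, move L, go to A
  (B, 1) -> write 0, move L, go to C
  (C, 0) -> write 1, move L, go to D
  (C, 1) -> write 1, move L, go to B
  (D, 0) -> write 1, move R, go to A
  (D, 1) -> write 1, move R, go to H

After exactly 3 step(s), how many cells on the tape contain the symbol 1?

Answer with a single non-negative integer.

Step 1: in state A at pos 0, read 0 -> (A,0)->write 1,move L,goto D. Now: state=D, head=-1, tape[-2..1]=0010 (head:  ^)
Step 2: in state D at pos -1, read 0 -> (D,0)->write 1,move R,goto A. Now: state=A, head=0, tape[-2..1]=0110 (head:   ^)
Step 3: in state A at pos 0, read 1 -> (A,1)->write 1,move R,goto C. Now: state=C, head=1, tape[-2..2]=01100 (head:    ^)
Cells containing 1 after step 3: {-1, 0} -> 2 cell(s)

Answer: 2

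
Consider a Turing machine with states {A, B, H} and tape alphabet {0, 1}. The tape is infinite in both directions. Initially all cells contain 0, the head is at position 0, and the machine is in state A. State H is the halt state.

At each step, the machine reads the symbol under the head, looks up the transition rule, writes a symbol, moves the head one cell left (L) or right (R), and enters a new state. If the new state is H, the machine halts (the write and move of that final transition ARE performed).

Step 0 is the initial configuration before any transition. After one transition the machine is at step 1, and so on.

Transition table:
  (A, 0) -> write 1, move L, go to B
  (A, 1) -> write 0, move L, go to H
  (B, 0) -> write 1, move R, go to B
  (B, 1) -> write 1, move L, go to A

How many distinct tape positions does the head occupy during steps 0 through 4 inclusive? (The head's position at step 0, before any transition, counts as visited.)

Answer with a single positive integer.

Step 1: in state A at pos 0, read 0 -> (A,0)->write 1,move L,goto B. Now: state=B, head=-1, tape[-2..1]=0010 (head:  ^)
Step 2: in state B at pos -1, read 0 -> (B,0)->write 1,move R,goto B. Now: state=B, head=0, tape[-2..1]=0110 (head:   ^)
Step 3: in state B at pos 0, read 1 -> (B,1)->write 1,move L,goto A. Now: state=A, head=-1, tape[-2..1]=0110 (head:  ^)
Step 4: in state A at pos -1, read 1 -> (A,1)->write 0,move L,goto H. Now: state=H, head=-2, tape[-3..1]=00010 (head:  ^)
Head positions at steps 0..4: starting at 0, distinct positions visited = {-2, -1, 0} -> 3 position(s)

Answer: 3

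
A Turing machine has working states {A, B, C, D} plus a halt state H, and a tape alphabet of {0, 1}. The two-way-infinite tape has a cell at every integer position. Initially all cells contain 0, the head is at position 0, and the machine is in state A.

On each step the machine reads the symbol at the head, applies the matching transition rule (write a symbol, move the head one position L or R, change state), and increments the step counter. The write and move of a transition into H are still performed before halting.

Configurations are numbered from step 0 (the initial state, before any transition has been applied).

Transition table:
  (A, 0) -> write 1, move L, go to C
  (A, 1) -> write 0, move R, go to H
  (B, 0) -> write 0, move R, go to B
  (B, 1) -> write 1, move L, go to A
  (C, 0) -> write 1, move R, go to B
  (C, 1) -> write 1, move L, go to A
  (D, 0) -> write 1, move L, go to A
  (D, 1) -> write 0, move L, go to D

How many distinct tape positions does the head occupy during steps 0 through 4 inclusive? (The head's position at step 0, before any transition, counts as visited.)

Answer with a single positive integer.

Answer: 2

Derivation:
Step 1: in state A at pos 0, read 0 -> (A,0)->write 1,move L,goto C. Now: state=C, head=-1, tape[-2..1]=0010 (head:  ^)
Step 2: in state C at pos -1, read 0 -> (C,0)->write 1,move R,goto B. Now: state=B, head=0, tape[-2..1]=0110 (head:   ^)
Step 3: in state B at pos 0, read 1 -> (B,1)->write 1,move L,goto A. Now: state=A, head=-1, tape[-2..1]=0110 (head:  ^)
Step 4: in state A at pos -1, read 1 -> (A,1)->write 0,move R,goto H. Now: state=H, head=0, tape[-2..1]=0010 (head:   ^)
Head positions at steps 0..4: starting at 0, distinct positions visited = {-1, 0} -> 2 position(s)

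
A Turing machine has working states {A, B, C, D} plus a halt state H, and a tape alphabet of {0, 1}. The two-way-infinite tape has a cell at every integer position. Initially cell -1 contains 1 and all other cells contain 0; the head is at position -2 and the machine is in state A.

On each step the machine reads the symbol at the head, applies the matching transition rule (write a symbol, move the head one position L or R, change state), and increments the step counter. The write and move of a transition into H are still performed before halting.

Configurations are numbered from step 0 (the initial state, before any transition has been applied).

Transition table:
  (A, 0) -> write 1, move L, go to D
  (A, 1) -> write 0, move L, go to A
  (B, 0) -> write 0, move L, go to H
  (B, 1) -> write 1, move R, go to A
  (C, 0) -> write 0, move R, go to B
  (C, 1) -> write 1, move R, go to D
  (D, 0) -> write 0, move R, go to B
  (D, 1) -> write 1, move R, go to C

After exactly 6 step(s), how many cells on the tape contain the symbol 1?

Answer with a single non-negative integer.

Step 1: in state A at pos -2, read 0 -> (A,0)->write 1,move L,goto D. Now: state=D, head=-3, tape[-4..0]=00110 (head:  ^)
Step 2: in state D at pos -3, read 0 -> (D,0)->write 0,move R,goto B. Now: state=B, head=-2, tape[-4..0]=00110 (head:   ^)
Step 3: in state B at pos -2, read 1 -> (B,1)->write 1,move R,goto A. Now: state=A, head=-1, tape[-4..0]=00110 (head:    ^)
Step 4: in state A at pos -1, read 1 -> (A,1)->write 0,move L,goto A. Now: state=A, head=-2, tape[-4..0]=00100 (head:   ^)
Step 5: in state A at pos -2, read 1 -> (A,1)->write 0,move L,goto A. Now: state=A, head=-3, tape[-4..0]=00000 (head:  ^)
Step 6: in state A at pos -3, read 0 -> (A,0)->write 1,move L,goto D. Now: state=D, head=-4, tape[-5..0]=001000 (head:  ^)
Cells containing 1 after step 6: {-3} -> 1 cell(s)

Answer: 1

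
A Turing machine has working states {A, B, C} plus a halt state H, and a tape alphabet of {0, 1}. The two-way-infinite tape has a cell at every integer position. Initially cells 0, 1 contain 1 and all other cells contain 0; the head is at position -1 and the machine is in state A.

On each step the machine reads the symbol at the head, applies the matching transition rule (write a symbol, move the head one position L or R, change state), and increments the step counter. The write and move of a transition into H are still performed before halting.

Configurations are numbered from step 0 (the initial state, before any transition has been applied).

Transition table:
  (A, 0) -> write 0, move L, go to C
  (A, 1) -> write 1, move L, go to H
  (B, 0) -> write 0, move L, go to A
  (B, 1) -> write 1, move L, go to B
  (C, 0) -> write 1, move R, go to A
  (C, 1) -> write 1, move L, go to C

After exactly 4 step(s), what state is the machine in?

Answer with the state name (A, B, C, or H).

Answer: C

Derivation:
Step 1: in state A at pos -1, read 0 -> (A,0)->write 0,move L,goto C. Now: state=C, head=-2, tape[-3..2]=000110 (head:  ^)
Step 2: in state C at pos -2, read 0 -> (C,0)->write 1,move R,goto A. Now: state=A, head=-1, tape[-3..2]=010110 (head:   ^)
Step 3: in state A at pos -1, read 0 -> (A,0)->write 0,move L,goto C. Now: state=C, head=-2, tape[-3..2]=010110 (head:  ^)
Step 4: in state C at pos -2, read 1 -> (C,1)->write 1,move L,goto C. Now: state=C, head=-3, tape[-4..2]=0010110 (head:  ^)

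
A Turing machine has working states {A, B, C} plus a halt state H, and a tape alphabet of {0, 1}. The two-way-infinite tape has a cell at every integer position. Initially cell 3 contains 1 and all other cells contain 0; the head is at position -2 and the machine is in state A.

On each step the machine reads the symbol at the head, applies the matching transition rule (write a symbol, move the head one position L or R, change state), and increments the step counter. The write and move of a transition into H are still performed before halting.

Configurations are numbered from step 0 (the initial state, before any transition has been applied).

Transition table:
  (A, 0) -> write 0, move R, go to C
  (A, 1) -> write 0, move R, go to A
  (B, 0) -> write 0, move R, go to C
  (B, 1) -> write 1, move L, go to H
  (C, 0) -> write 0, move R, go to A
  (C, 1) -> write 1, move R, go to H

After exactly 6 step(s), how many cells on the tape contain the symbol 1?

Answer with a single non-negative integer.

Step 1: in state A at pos -2, read 0 -> (A,0)->write 0,move R,goto C. Now: state=C, head=-1, tape[-3..4]=00000010 (head:   ^)
Step 2: in state C at pos -1, read 0 -> (C,0)->write 0,move R,goto A. Now: state=A, head=0, tape[-3..4]=00000010 (head:    ^)
Step 3: in state A at pos 0, read 0 -> (A,0)->write 0,move R,goto C. Now: state=C, head=1, tape[-3..4]=00000010 (head:     ^)
Step 4: in state C at pos 1, read 0 -> (C,0)->write 0,move R,goto A. Now: state=A, head=2, tape[-3..4]=00000010 (head:      ^)
Step 5: in state A at pos 2, read 0 -> (A,0)->write 0,move R,goto C. Now: state=C, head=3, tape[-3..4]=00000010 (head:       ^)
Step 6: in state C at pos 3, read 1 -> (C,1)->write 1,move R,goto H. Now: state=H, head=4, tape[-3..5]=000000100 (head:        ^)
Cells containing 1 after step 6: {3} -> 1 cell(s)

Answer: 1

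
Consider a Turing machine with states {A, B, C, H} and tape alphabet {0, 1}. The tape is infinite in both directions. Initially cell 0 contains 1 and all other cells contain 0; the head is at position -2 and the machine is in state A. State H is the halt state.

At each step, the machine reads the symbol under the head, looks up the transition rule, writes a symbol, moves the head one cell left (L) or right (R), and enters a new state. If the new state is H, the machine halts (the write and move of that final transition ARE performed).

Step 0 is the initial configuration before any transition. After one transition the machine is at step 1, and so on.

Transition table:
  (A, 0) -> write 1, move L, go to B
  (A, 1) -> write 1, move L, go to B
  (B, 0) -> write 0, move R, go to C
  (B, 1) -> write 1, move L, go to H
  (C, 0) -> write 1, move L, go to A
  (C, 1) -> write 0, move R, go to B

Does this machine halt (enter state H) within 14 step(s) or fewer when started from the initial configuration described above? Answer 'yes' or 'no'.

Answer: yes

Derivation:
Step 1: in state A at pos -2, read 0 -> (A,0)->write 1,move L,goto B. Now: state=B, head=-3, tape[-4..1]=001010 (head:  ^)
Step 2: in state B at pos -3, read 0 -> (B,0)->write 0,move R,goto C. Now: state=C, head=-2, tape[-4..1]=001010 (head:   ^)
Step 3: in state C at pos -2, read 1 -> (C,1)->write 0,move R,goto B. Now: state=B, head=-1, tape[-4..1]=000010 (head:    ^)
Step 4: in state B at pos -1, read 0 -> (B,0)->write 0,move R,goto C. Now: state=C, head=0, tape[-4..1]=000010 (head:     ^)
Step 5: in state C at pos 0, read 1 -> (C,1)->write 0,move R,goto B. Now: state=B, head=1, tape[-4..2]=0000000 (head:      ^)
Step 6: in state B at pos 1, read 0 -> (B,0)->write 0,move R,goto C. Now: state=C, head=2, tape[-4..3]=00000000 (head:       ^)
Step 7: in state C at pos 2, read 0 -> (C,0)->write 1,move L,goto A. Now: state=A, head=1, tape[-4..3]=00000010 (head:      ^)
Step 8: in state A at pos 1, read 0 -> (A,0)->write 1,move L,goto B. Now: state=B, head=0, tape[-4..3]=00000110 (head:     ^)
Step 9: in state B at pos 0, read 0 -> (B,0)->write 0,move R,goto C. Now: state=C, head=1, tape[-4..3]=00000110 (head:      ^)
Step 10: in state C at pos 1, read 1 -> (C,1)->write 0,move R,goto B. Now: state=B, head=2, tape[-4..3]=00000010 (head:       ^)
Step 11: in state B at pos 2, read 1 -> (B,1)->write 1,move L,goto H. Now: state=H, head=1, tape[-4..3]=00000010 (head:      ^)
State H reached at step 11; 11 <= 14 -> yes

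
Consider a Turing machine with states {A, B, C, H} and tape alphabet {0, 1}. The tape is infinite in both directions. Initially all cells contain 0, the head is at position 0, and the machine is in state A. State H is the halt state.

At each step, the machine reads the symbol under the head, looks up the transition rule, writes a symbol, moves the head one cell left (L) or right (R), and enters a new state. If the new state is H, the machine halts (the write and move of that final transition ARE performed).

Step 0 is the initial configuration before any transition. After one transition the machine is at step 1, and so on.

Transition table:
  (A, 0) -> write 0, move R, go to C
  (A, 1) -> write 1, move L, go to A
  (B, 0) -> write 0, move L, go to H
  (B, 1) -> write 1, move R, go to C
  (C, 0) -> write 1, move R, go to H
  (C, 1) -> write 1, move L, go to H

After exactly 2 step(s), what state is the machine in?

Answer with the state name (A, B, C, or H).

Step 1: in state A at pos 0, read 0 -> (A,0)->write 0,move R,goto C. Now: state=C, head=1, tape[-1..2]=0000 (head:   ^)
Step 2: in state C at pos 1, read 0 -> (C,0)->write 1,move R,goto H. Now: state=H, head=2, tape[-1..3]=00100 (head:    ^)

Answer: H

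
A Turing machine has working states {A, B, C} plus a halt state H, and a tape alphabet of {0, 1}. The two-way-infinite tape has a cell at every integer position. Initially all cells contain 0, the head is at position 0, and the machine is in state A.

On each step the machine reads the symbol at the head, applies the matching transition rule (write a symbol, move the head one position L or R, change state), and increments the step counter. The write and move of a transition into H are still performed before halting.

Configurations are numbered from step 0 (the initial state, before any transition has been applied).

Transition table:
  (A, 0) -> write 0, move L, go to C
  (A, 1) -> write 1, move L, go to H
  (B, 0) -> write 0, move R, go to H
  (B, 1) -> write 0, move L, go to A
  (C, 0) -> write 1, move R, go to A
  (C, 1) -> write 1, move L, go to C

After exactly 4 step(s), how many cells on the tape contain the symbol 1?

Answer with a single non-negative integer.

Answer: 1

Derivation:
Step 1: in state A at pos 0, read 0 -> (A,0)->write 0,move L,goto C. Now: state=C, head=-1, tape[-2..1]=0000 (head:  ^)
Step 2: in state C at pos -1, read 0 -> (C,0)->write 1,move R,goto A. Now: state=A, head=0, tape[-2..1]=0100 (head:   ^)
Step 3: in state A at pos 0, read 0 -> (A,0)->write 0,move L,goto C. Now: state=C, head=-1, tape[-2..1]=0100 (head:  ^)
Step 4: in state C at pos -1, read 1 -> (C,1)->write 1,move L,goto C. Now: state=C, head=-2, tape[-3..1]=00100 (head:  ^)
Cells containing 1 after step 4: {-1} -> 1 cell(s)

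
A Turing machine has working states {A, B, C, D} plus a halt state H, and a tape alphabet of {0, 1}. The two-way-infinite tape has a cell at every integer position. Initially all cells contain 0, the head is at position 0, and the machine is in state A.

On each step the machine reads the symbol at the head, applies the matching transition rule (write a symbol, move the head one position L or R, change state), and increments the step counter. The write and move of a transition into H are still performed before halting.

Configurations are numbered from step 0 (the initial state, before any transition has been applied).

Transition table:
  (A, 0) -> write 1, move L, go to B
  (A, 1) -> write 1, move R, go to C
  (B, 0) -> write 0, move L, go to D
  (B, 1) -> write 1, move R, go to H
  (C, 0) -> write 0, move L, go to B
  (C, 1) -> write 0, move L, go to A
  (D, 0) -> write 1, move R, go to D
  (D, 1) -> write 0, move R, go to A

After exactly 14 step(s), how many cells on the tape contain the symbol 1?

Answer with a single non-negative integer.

Answer: 4

Derivation:
Step 1: in state A at pos 0, read 0 -> (A,0)->write 1,move L,goto B. Now: state=B, head=-1, tape[-2..1]=0010 (head:  ^)
Step 2: in state B at pos -1, read 0 -> (B,0)->write 0,move L,goto D. Now: state=D, head=-2, tape[-3..1]=00010 (head:  ^)
Step 3: in state D at pos -2, read 0 -> (D,0)->write 1,move R,goto D. Now: state=D, head=-1, tape[-3..1]=01010 (head:   ^)
Step 4: in state D at pos -1, read 0 -> (D,0)->write 1,move R,goto D. Now: state=D, head=0, tape[-3..1]=01110 (head:    ^)
Step 5: in state D at pos 0, read 1 -> (D,1)->write 0,move R,goto A. Now: state=A, head=1, tape[-3..2]=011000 (head:     ^)
Step 6: in state A at pos 1, read 0 -> (A,0)->write 1,move L,goto B. Now: state=B, head=0, tape[-3..2]=011010 (head:    ^)
Step 7: in state B at pos 0, read 0 -> (B,0)->write 0,move L,goto D. Now: state=D, head=-1, tape[-3..2]=011010 (head:   ^)
Step 8: in state D at pos -1, read 1 -> (D,1)->write 0,move R,goto A. Now: state=A, head=0, tape[-3..2]=010010 (head:    ^)
Step 9: in state A at pos 0, read 0 -> (A,0)->write 1,move L,goto B. Now: state=B, head=-1, tape[-3..2]=010110 (head:   ^)
Step 10: in state B at pos -1, read 0 -> (B,0)->write 0,move L,goto D. Now: state=D, head=-2, tape[-3..2]=010110 (head:  ^)
Step 11: in state D at pos -2, read 1 -> (D,1)->write 0,move R,goto A. Now: state=A, head=-1, tape[-3..2]=000110 (head:   ^)
Step 12: in state A at pos -1, read 0 -> (A,0)->write 1,move L,goto B. Now: state=B, head=-2, tape[-3..2]=001110 (head:  ^)
Step 13: in state B at pos -2, read 0 -> (B,0)->write 0,move L,goto D. Now: state=D, head=-3, tape[-4..2]=0001110 (head:  ^)
Step 14: in state D at pos -3, read 0 -> (D,0)->write 1,move R,goto D. Now: state=D, head=-2, tape[-4..2]=0101110 (head:   ^)
Cells containing 1 after step 14: {-3, -1, 0, 1} -> 4 cell(s)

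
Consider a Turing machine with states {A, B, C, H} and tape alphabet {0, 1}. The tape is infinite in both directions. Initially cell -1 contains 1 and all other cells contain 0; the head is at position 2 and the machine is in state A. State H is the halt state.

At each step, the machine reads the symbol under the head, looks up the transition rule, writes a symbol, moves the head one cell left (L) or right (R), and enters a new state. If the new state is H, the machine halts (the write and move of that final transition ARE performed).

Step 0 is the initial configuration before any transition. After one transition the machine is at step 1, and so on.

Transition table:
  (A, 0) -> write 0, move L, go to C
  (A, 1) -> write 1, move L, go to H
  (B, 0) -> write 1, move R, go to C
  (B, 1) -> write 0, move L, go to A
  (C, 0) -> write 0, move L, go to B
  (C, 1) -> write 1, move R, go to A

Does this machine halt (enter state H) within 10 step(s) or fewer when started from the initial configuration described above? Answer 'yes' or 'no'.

Answer: yes

Derivation:
Step 1: in state A at pos 2, read 0 -> (A,0)->write 0,move L,goto C. Now: state=C, head=1, tape[-2..3]=010000 (head:    ^)
Step 2: in state C at pos 1, read 0 -> (C,0)->write 0,move L,goto B. Now: state=B, head=0, tape[-2..3]=010000 (head:   ^)
Step 3: in state B at pos 0, read 0 -> (B,0)->write 1,move R,goto C. Now: state=C, head=1, tape[-2..3]=011000 (head:    ^)
Step 4: in state C at pos 1, read 0 -> (C,0)->write 0,move L,goto B. Now: state=B, head=0, tape[-2..3]=011000 (head:   ^)
Step 5: in state B at pos 0, read 1 -> (B,1)->write 0,move L,goto A. Now: state=A, head=-1, tape[-2..3]=010000 (head:  ^)
Step 6: in state A at pos -1, read 1 -> (A,1)->write 1,move L,goto H. Now: state=H, head=-2, tape[-3..3]=0010000 (head:  ^)
State H reached at step 6; 6 <= 10 -> yes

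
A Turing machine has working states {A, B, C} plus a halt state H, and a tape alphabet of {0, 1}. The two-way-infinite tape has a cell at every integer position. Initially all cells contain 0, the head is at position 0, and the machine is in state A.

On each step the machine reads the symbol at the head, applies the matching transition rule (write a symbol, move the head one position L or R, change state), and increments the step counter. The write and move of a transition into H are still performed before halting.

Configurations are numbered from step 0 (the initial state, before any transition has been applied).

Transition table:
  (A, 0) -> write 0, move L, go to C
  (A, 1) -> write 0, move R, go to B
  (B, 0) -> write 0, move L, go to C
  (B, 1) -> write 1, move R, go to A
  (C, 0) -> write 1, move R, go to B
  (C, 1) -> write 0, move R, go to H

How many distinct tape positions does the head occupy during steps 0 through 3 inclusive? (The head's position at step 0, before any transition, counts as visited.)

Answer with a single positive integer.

Step 1: in state A at pos 0, read 0 -> (A,0)->write 0,move L,goto C. Now: state=C, head=-1, tape[-2..1]=0000 (head:  ^)
Step 2: in state C at pos -1, read 0 -> (C,0)->write 1,move R,goto B. Now: state=B, head=0, tape[-2..1]=0100 (head:   ^)
Step 3: in state B at pos 0, read 0 -> (B,0)->write 0,move L,goto C. Now: state=C, head=-1, tape[-2..1]=0100 (head:  ^)
Head positions at steps 0..3: starting at 0, distinct positions visited = {-1, 0} -> 2 position(s)

Answer: 2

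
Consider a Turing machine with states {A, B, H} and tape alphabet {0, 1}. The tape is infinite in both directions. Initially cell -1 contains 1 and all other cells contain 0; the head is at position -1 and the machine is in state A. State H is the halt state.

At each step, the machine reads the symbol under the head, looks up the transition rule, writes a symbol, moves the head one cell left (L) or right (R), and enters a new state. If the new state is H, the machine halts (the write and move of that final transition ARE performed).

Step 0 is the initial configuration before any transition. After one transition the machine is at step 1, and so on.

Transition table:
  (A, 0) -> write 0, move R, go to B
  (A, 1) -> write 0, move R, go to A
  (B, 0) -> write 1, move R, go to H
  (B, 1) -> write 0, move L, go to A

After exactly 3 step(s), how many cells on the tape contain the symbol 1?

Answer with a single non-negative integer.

Step 1: in state A at pos -1, read 1 -> (A,1)->write 0,move R,goto A. Now: state=A, head=0, tape[-2..1]=0000 (head:   ^)
Step 2: in state A at pos 0, read 0 -> (A,0)->write 0,move R,goto B. Now: state=B, head=1, tape[-2..2]=00000 (head:    ^)
Step 3: in state B at pos 1, read 0 -> (B,0)->write 1,move R,goto H. Now: state=H, head=2, tape[-2..3]=000100 (head:     ^)
Cells containing 1 after step 3: {1} -> 1 cell(s)

Answer: 1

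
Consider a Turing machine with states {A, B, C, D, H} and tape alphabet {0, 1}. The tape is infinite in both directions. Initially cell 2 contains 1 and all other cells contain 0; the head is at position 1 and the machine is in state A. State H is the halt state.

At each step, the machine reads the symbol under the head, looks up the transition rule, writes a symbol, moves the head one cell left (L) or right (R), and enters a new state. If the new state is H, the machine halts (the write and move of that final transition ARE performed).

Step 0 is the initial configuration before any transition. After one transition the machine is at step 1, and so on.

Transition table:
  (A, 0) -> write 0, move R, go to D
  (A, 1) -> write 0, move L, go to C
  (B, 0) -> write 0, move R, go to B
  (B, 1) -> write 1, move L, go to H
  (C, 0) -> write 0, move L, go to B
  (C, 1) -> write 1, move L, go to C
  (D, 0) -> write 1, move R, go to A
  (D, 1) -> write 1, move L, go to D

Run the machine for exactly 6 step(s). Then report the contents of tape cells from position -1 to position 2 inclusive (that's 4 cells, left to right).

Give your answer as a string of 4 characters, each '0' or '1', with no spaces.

Step 1: in state A at pos 1, read 0 -> (A,0)->write 0,move R,goto D. Now: state=D, head=2, tape[0..3]=0010 (head:   ^)
Step 2: in state D at pos 2, read 1 -> (D,1)->write 1,move L,goto D. Now: state=D, head=1, tape[0..3]=0010 (head:  ^)
Step 3: in state D at pos 1, read 0 -> (D,0)->write 1,move R,goto A. Now: state=A, head=2, tape[0..3]=0110 (head:   ^)
Step 4: in state A at pos 2, read 1 -> (A,1)->write 0,move L,goto C. Now: state=C, head=1, tape[0..3]=0100 (head:  ^)
Step 5: in state C at pos 1, read 1 -> (C,1)->write 1,move L,goto C. Now: state=C, head=0, tape[-1..3]=00100 (head:  ^)
Step 6: in state C at pos 0, read 0 -> (C,0)->write 0,move L,goto B. Now: state=B, head=-1, tape[-2..3]=000100 (head:  ^)

Answer: 0010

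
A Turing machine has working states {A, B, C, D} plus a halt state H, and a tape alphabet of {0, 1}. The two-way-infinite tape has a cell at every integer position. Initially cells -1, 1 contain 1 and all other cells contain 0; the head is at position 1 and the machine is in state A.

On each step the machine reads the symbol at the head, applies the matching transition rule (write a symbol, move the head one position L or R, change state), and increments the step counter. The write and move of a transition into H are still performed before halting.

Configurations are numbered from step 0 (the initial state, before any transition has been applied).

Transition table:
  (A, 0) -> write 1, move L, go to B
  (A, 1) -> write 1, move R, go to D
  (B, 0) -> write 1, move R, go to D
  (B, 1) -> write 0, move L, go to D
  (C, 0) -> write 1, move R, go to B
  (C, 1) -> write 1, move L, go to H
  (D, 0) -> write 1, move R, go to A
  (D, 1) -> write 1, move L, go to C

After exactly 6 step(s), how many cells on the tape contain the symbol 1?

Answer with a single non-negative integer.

Answer: 4

Derivation:
Step 1: in state A at pos 1, read 1 -> (A,1)->write 1,move R,goto D. Now: state=D, head=2, tape[-2..3]=010100 (head:     ^)
Step 2: in state D at pos 2, read 0 -> (D,0)->write 1,move R,goto A. Now: state=A, head=3, tape[-2..4]=0101100 (head:      ^)
Step 3: in state A at pos 3, read 0 -> (A,0)->write 1,move L,goto B. Now: state=B, head=2, tape[-2..4]=0101110 (head:     ^)
Step 4: in state B at pos 2, read 1 -> (B,1)->write 0,move L,goto D. Now: state=D, head=1, tape[-2..4]=0101010 (head:    ^)
Step 5: in state D at pos 1, read 1 -> (D,1)->write 1,move L,goto C. Now: state=C, head=0, tape[-2..4]=0101010 (head:   ^)
Step 6: in state C at pos 0, read 0 -> (C,0)->write 1,move R,goto B. Now: state=B, head=1, tape[-2..4]=0111010 (head:    ^)
Cells containing 1 after step 6: {-1, 0, 1, 3} -> 4 cell(s)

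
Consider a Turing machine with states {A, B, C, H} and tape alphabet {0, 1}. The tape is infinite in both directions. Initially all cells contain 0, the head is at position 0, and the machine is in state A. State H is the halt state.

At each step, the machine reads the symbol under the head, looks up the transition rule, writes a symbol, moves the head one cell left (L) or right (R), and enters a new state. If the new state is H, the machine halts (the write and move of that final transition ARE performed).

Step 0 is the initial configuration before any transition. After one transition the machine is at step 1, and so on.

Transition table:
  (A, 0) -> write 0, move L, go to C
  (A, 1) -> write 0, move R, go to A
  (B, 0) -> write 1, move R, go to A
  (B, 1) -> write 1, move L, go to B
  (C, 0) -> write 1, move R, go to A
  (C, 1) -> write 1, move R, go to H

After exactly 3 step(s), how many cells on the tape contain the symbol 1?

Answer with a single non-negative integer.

Step 1: in state A at pos 0, read 0 -> (A,0)->write 0,move L,goto C. Now: state=C, head=-1, tape[-2..1]=0000 (head:  ^)
Step 2: in state C at pos -1, read 0 -> (C,0)->write 1,move R,goto A. Now: state=A, head=0, tape[-2..1]=0100 (head:   ^)
Step 3: in state A at pos 0, read 0 -> (A,0)->write 0,move L,goto C. Now: state=C, head=-1, tape[-2..1]=0100 (head:  ^)
Cells containing 1 after step 3: {-1} -> 1 cell(s)

Answer: 1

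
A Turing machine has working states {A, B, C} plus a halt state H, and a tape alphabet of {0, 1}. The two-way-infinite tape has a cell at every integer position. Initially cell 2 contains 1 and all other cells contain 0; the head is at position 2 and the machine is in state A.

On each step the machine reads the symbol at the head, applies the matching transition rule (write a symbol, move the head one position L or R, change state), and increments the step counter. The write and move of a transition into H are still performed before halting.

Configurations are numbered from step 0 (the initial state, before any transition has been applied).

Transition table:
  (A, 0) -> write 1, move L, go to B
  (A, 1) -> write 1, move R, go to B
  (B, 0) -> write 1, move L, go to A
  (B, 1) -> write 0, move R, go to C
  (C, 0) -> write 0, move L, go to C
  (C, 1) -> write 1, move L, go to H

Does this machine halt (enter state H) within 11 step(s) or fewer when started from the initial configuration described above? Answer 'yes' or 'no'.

Answer: yes

Derivation:
Step 1: in state A at pos 2, read 1 -> (A,1)->write 1,move R,goto B. Now: state=B, head=3, tape[1..4]=0100 (head:   ^)
Step 2: in state B at pos 3, read 0 -> (B,0)->write 1,move L,goto A. Now: state=A, head=2, tape[1..4]=0110 (head:  ^)
Step 3: in state A at pos 2, read 1 -> (A,1)->write 1,move R,goto B. Now: state=B, head=3, tape[1..4]=0110 (head:   ^)
Step 4: in state B at pos 3, read 1 -> (B,1)->write 0,move R,goto C. Now: state=C, head=4, tape[1..5]=01000 (head:    ^)
Step 5: in state C at pos 4, read 0 -> (C,0)->write 0,move L,goto C. Now: state=C, head=3, tape[1..5]=01000 (head:   ^)
Step 6: in state C at pos 3, read 0 -> (C,0)->write 0,move L,goto C. Now: state=C, head=2, tape[1..5]=01000 (head:  ^)
Step 7: in state C at pos 2, read 1 -> (C,1)->write 1,move L,goto H. Now: state=H, head=1, tape[0..5]=001000 (head:  ^)
State H reached at step 7; 7 <= 11 -> yes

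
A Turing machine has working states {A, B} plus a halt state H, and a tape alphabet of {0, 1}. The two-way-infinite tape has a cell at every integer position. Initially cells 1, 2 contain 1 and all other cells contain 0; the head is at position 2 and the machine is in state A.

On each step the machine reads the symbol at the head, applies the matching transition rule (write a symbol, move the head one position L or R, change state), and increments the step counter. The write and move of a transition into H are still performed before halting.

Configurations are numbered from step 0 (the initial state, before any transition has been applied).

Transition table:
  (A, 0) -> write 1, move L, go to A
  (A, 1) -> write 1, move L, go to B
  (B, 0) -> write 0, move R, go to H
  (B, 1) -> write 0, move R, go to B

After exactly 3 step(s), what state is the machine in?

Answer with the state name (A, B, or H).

Answer: B

Derivation:
Step 1: in state A at pos 2, read 1 -> (A,1)->write 1,move L,goto B. Now: state=B, head=1, tape[0..3]=0110 (head:  ^)
Step 2: in state B at pos 1, read 1 -> (B,1)->write 0,move R,goto B. Now: state=B, head=2, tape[0..3]=0010 (head:   ^)
Step 3: in state B at pos 2, read 1 -> (B,1)->write 0,move R,goto B. Now: state=B, head=3, tape[0..4]=00000 (head:    ^)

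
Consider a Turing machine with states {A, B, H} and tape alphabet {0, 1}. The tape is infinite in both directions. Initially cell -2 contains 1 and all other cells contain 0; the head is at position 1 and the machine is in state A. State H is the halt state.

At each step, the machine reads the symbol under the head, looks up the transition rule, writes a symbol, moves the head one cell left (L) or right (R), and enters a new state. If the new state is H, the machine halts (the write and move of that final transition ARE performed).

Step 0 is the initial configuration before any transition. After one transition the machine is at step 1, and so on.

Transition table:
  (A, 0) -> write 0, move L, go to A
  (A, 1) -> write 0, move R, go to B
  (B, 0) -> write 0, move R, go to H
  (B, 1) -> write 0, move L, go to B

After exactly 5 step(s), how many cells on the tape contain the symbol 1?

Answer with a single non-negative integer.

Step 1: in state A at pos 1, read 0 -> (A,0)->write 0,move L,goto A. Now: state=A, head=0, tape[-3..2]=010000 (head:    ^)
Step 2: in state A at pos 0, read 0 -> (A,0)->write 0,move L,goto A. Now: state=A, head=-1, tape[-3..2]=010000 (head:   ^)
Step 3: in state A at pos -1, read 0 -> (A,0)->write 0,move L,goto A. Now: state=A, head=-2, tape[-3..2]=010000 (head:  ^)
Step 4: in state A at pos -2, read 1 -> (A,1)->write 0,move R,goto B. Now: state=B, head=-1, tape[-3..2]=000000 (head:   ^)
Step 5: in state B at pos -1, read 0 -> (B,0)->write 0,move R,goto H. Now: state=H, head=0, tape[-3..2]=000000 (head:    ^)
No cell contains 1 after step 5 -> 0 cell(s)

Answer: 0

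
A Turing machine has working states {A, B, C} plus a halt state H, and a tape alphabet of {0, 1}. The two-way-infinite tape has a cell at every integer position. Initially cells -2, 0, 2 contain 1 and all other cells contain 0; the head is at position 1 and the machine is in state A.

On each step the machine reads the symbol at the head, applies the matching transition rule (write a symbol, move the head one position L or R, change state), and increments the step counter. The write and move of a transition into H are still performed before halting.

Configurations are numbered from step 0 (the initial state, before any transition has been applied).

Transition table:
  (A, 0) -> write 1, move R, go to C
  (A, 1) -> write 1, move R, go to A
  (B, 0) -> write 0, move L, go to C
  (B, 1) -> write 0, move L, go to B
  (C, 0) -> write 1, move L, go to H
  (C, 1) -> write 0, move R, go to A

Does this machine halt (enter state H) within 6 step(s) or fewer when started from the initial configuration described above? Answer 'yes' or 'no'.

Answer: yes

Derivation:
Step 1: in state A at pos 1, read 0 -> (A,0)->write 1,move R,goto C. Now: state=C, head=2, tape[-3..3]=0101110 (head:      ^)
Step 2: in state C at pos 2, read 1 -> (C,1)->write 0,move R,goto A. Now: state=A, head=3, tape[-3..4]=01011000 (head:       ^)
Step 3: in state A at pos 3, read 0 -> (A,0)->write 1,move R,goto C. Now: state=C, head=4, tape[-3..5]=010110100 (head:        ^)
Step 4: in state C at pos 4, read 0 -> (C,0)->write 1,move L,goto H. Now: state=H, head=3, tape[-3..5]=010110110 (head:       ^)
State H reached at step 4; 4 <= 6 -> yes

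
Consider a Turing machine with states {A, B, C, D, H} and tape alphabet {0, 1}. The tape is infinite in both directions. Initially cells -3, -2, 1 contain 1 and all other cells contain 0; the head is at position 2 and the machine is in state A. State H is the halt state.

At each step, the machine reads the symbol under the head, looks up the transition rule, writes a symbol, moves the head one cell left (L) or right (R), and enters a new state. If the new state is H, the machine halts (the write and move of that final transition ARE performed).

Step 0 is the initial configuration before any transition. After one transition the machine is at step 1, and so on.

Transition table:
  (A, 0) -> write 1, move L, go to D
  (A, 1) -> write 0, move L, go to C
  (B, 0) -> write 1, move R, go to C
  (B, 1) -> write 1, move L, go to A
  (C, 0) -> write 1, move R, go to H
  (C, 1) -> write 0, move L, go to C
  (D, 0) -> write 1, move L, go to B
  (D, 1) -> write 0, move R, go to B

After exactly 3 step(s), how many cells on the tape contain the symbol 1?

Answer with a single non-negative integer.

Step 1: in state A at pos 2, read 0 -> (A,0)->write 1,move L,goto D. Now: state=D, head=1, tape[-4..3]=01100110 (head:      ^)
Step 2: in state D at pos 1, read 1 -> (D,1)->write 0,move R,goto B. Now: state=B, head=2, tape[-4..3]=01100010 (head:       ^)
Step 3: in state B at pos 2, read 1 -> (B,1)->write 1,move L,goto A. Now: state=A, head=1, tape[-4..3]=01100010 (head:      ^)
Cells containing 1 after step 3: {-3, -2, 2} -> 3 cell(s)

Answer: 3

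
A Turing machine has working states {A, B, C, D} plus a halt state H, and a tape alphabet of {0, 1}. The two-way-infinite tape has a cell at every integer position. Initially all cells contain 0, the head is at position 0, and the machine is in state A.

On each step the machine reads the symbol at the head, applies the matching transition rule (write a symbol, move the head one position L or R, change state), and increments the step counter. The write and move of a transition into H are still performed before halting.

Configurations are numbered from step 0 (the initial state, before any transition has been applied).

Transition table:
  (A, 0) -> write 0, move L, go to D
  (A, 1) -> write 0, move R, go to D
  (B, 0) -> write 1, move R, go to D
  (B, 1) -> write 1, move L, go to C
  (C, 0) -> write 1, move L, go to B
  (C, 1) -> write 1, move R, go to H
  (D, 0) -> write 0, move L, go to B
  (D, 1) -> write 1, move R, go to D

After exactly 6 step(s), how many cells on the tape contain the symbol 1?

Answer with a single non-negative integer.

Answer: 2

Derivation:
Step 1: in state A at pos 0, read 0 -> (A,0)->write 0,move L,goto D. Now: state=D, head=-1, tape[-2..1]=0000 (head:  ^)
Step 2: in state D at pos -1, read 0 -> (D,0)->write 0,move L,goto B. Now: state=B, head=-2, tape[-3..1]=00000 (head:  ^)
Step 3: in state B at pos -2, read 0 -> (B,0)->write 1,move R,goto D. Now: state=D, head=-1, tape[-3..1]=01000 (head:   ^)
Step 4: in state D at pos -1, read 0 -> (D,0)->write 0,move L,goto B. Now: state=B, head=-2, tape[-3..1]=01000 (head:  ^)
Step 5: in state B at pos -2, read 1 -> (B,1)->write 1,move L,goto C. Now: state=C, head=-3, tape[-4..1]=001000 (head:  ^)
Step 6: in state C at pos -3, read 0 -> (C,0)->write 1,move L,goto B. Now: state=B, head=-4, tape[-5..1]=0011000 (head:  ^)
Cells containing 1 after step 6: {-3, -2} -> 2 cell(s)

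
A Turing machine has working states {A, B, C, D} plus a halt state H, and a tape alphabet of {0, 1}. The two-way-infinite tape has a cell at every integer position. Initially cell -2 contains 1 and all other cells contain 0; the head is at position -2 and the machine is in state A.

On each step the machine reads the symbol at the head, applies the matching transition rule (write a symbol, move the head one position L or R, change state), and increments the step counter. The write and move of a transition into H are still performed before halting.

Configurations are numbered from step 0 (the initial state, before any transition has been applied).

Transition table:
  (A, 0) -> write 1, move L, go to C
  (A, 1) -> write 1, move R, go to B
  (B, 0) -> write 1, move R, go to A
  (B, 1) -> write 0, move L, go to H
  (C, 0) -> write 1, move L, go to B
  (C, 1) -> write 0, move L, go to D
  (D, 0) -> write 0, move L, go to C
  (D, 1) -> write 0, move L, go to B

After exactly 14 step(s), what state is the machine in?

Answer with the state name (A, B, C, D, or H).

Step 1: in state A at pos -2, read 1 -> (A,1)->write 1,move R,goto B. Now: state=B, head=-1, tape[-3..0]=0100 (head:   ^)
Step 2: in state B at pos -1, read 0 -> (B,0)->write 1,move R,goto A. Now: state=A, head=0, tape[-3..1]=01100 (head:    ^)
Step 3: in state A at pos 0, read 0 -> (A,0)->write 1,move L,goto C. Now: state=C, head=-1, tape[-3..1]=01110 (head:   ^)
Step 4: in state C at pos -1, read 1 -> (C,1)->write 0,move L,goto D. Now: state=D, head=-2, tape[-3..1]=01010 (head:  ^)
Step 5: in state D at pos -2, read 1 -> (D,1)->write 0,move L,goto B. Now: state=B, head=-3, tape[-4..1]=000010 (head:  ^)
Step 6: in state B at pos -3, read 0 -> (B,0)->write 1,move R,goto A. Now: state=A, head=-2, tape[-4..1]=010010 (head:   ^)
Step 7: in state A at pos -2, read 0 -> (A,0)->write 1,move L,goto C. Now: state=C, head=-3, tape[-4..1]=011010 (head:  ^)
Step 8: in state C at pos -3, read 1 -> (C,1)->write 0,move L,goto D. Now: state=D, head=-4, tape[-5..1]=0001010 (head:  ^)
Step 9: in state D at pos -4, read 0 -> (D,0)->write 0,move L,goto C. Now: state=C, head=-5, tape[-6..1]=00001010 (head:  ^)
Step 10: in state C at pos -5, read 0 -> (C,0)->write 1,move L,goto B. Now: state=B, head=-6, tape[-7..1]=001001010 (head:  ^)
Step 11: in state B at pos -6, read 0 -> (B,0)->write 1,move R,goto A. Now: state=A, head=-5, tape[-7..1]=011001010 (head:   ^)
Step 12: in state A at pos -5, read 1 -> (A,1)->write 1,move R,goto B. Now: state=B, head=-4, tape[-7..1]=011001010 (head:    ^)
Step 13: in state B at pos -4, read 0 -> (B,0)->write 1,move R,goto A. Now: state=A, head=-3, tape[-7..1]=011101010 (head:     ^)
Step 14: in state A at pos -3, read 0 -> (A,0)->write 1,move L,goto C. Now: state=C, head=-4, tape[-7..1]=011111010 (head:    ^)

Answer: C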